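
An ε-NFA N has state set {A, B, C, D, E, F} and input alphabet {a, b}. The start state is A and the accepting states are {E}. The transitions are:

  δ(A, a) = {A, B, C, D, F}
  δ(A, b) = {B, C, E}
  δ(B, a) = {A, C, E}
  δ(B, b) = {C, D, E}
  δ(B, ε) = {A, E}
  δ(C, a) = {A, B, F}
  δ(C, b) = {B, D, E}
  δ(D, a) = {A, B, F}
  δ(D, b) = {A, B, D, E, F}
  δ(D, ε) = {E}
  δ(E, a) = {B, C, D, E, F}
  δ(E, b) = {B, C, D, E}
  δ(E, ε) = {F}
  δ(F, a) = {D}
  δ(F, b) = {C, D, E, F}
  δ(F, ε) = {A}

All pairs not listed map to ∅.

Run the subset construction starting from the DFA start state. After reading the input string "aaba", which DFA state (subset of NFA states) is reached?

{A, B, C, D, E, F}

Start: {A}.
δ(A,a) = {A, B, C, D, F}.
Union: {A, B, C, D, F}.
ε-closure gives {A, B, C, D, E, F}.
After a: {A, B, C, D, E, F}.
δ(A,a) = {A, B, C, D, F}; δ(B,a) = {A, C, E}; δ(C,a) = {A, B, F}; δ(D,a) = {A, B, F}; δ(E,a) = {B, C, D, E, F}; δ(F,a) = {D}.
Union: {A, B, C, D, E, F}.
After a: {A, B, C, D, E, F}.
δ(A,b) = {B, C, E}; δ(B,b) = {C, D, E}; δ(C,b) = {B, D, E}; δ(D,b) = {A, B, D, E, F}; δ(E,b) = {B, C, D, E}; δ(F,b) = {C, D, E, F}.
Union: {A, B, C, D, E, F}.
After b: {A, B, C, D, E, F}.
δ(A,a) = {A, B, C, D, F}; δ(B,a) = {A, C, E}; δ(C,a) = {A, B, F}; δ(D,a) = {A, B, F}; δ(E,a) = {B, C, D, E, F}; δ(F,a) = {D}.
Union: {A, B, C, D, E, F}.
After a: {A, B, C, D, E, F}.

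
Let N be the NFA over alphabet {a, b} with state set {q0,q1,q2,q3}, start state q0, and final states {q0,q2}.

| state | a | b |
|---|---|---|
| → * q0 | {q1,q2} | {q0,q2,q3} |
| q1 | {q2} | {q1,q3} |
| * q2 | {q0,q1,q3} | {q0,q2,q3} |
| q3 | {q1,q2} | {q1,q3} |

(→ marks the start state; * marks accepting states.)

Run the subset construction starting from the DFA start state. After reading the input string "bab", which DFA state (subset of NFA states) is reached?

Start: {q0}.
δ(q0,b) = {q0,q2,q3}.
Union: {q0,q2,q3}.
After b: {q0,q2,q3}.
δ(q0,a) = {q1,q2}; δ(q2,a) = {q0,q1,q3}; δ(q3,a) = {q1,q2}.
Union: {q0,q1,q2,q3}.
After a: {q0,q1,q2,q3}.
δ(q0,b) = {q0,q2,q3}; δ(q1,b) = {q1,q3}; δ(q2,b) = {q0,q2,q3}; δ(q3,b) = {q1,q3}.
Union: {q0,q1,q2,q3}.
After b: {q0,q1,q2,q3}.

{q0,q1,q2,q3}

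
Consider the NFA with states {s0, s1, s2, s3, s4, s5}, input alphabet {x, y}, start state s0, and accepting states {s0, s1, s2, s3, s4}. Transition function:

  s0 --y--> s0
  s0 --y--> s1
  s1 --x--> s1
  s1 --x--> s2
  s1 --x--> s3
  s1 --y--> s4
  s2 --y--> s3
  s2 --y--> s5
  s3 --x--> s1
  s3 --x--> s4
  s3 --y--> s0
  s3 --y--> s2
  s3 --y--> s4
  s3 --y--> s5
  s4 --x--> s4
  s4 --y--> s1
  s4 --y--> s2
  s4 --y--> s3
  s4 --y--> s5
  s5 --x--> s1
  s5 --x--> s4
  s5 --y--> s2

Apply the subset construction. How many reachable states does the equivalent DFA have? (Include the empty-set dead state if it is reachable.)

Start state of the DFA: {s0}.
{s0} --x--> ∅  [new]
{s0} --y--> {s0, s1}  [new]
∅ --x--> ∅  [seen]
∅ --y--> ∅  [seen]
{s0, s1} --x--> {s1, s2, s3}  [new]
{s0, s1} --y--> {s0, s1, s4}  [new]
{s1, s2, s3} --x--> {s1, s2, s3, s4}  [new]
{s1, s2, s3} --y--> {s0, s2, s3, s4, s5}  [new]
{s0, s1, s4} --x--> {s1, s2, s3, s4}  [seen]
{s0, s1, s4} --y--> {s0, s1, s2, s3, s4, s5}  [new]
{s1, s2, s3, s4} --x--> {s1, s2, s3, s4}  [seen]
{s1, s2, s3, s4} --y--> {s0, s1, s2, s3, s4, s5}  [seen]
{s0, s2, s3, s4, s5} --x--> {s1, s4}  [new]
{s0, s2, s3, s4, s5} --y--> {s0, s1, s2, s3, s4, s5}  [seen]
{s0, s1, s2, s3, s4, s5} --x--> {s1, s2, s3, s4}  [seen]
{s0, s1, s2, s3, s4, s5} --y--> {s0, s1, s2, s3, s4, s5}  [seen]
{s1, s4} --x--> {s1, s2, s3, s4}  [seen]
{s1, s4} --y--> {s1, s2, s3, s4, s5}  [new]
{s1, s2, s3, s4, s5} --x--> {s1, s2, s3, s4}  [seen]
{s1, s2, s3, s4, s5} --y--> {s0, s1, s2, s3, s4, s5}  [seen]
Reachable DFA states: {s0}, ∅, {s0, s1}, {s1, s2, s3}, {s0, s1, s4}, {s1, s2, s3, s4}, {s0, s2, s3, s4, s5}, {s0, s1, s2, s3, s4, s5}, {s1, s4}, {s1, s2, s3, s4, s5}.

10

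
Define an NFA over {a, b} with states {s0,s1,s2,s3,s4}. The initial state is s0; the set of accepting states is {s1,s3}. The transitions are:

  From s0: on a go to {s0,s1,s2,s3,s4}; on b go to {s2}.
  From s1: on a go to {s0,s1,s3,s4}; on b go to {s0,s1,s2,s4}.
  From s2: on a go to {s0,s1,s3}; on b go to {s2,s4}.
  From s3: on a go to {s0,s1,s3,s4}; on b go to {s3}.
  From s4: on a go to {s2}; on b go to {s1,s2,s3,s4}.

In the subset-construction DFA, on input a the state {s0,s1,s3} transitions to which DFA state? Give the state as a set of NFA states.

{s0,s1,s2,s3,s4}

δ(s0,a) = {s0,s1,s2,s3,s4}; δ(s1,a) = {s0,s1,s3,s4}; δ(s3,a) = {s0,s1,s3,s4}.
Union: {s0,s1,s2,s3,s4}.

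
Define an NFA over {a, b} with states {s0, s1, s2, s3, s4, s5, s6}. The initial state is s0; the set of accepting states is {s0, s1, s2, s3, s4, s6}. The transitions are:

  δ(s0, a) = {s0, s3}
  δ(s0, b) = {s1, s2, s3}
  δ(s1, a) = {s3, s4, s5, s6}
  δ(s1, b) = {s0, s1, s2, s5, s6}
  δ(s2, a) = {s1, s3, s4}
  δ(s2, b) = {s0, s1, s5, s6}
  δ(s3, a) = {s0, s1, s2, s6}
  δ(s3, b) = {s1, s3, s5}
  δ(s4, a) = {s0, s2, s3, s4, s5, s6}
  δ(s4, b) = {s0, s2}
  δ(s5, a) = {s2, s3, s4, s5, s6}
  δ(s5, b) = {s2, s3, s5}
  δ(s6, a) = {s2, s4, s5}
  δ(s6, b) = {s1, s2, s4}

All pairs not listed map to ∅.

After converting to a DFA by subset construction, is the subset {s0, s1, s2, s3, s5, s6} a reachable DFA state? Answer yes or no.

yes

Start state of the DFA: {s0}.
{s0} --a--> {s0, s3}  [new]
{s0} --b--> {s1, s2, s3}  [new]
{s0, s3} --a--> {s0, s1, s2, s3, s6}  [new]
{s0, s3} --b--> {s1, s2, s3, s5}  [new]
{s1, s2, s3} --a--> {s0, s1, s2, s3, s4, s5, s6}  [new]
{s1, s2, s3} --b--> {s0, s1, s2, s3, s5, s6}  [new]
{s0, s1, s2, s3, s6} --a--> {s0, s1, s2, s3, s4, s5, s6}  [seen]
{s0, s1, s2, s3, s6} --b--> {s0, s1, s2, s3, s4, s5, s6}  [seen]
{s1, s2, s3, s5} --a--> {s0, s1, s2, s3, s4, s5, s6}  [seen]
{s1, s2, s3, s5} --b--> {s0, s1, s2, s3, s5, s6}  [seen]
{s0, s1, s2, s3, s4, s5, s6} --a--> {s0, s1, s2, s3, s4, s5, s6}  [seen]
{s0, s1, s2, s3, s4, s5, s6} --b--> {s0, s1, s2, s3, s4, s5, s6}  [seen]
{s0, s1, s2, s3, s5, s6} --a--> {s0, s1, s2, s3, s4, s5, s6}  [seen]
{s0, s1, s2, s3, s5, s6} --b--> {s0, s1, s2, s3, s4, s5, s6}  [seen]
Reachable DFA states: {s0}, {s0, s3}, {s1, s2, s3}, {s0, s1, s2, s3, s6}, {s1, s2, s3, s5}, {s0, s1, s2, s3, s4, s5, s6}, {s0, s1, s2, s3, s5, s6}.
{s0, s1, s2, s3, s5, s6} is among them.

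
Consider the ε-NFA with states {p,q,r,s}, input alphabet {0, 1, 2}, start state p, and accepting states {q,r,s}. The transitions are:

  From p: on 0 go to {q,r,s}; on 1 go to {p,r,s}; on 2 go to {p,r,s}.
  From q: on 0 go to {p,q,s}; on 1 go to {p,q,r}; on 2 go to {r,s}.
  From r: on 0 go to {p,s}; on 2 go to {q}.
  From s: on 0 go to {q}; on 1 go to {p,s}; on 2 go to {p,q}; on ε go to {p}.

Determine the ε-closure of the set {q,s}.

{p,q,s}

Begin with {q,s}.
s →ε {p}; add p.
ε-closure = {p,q,s}.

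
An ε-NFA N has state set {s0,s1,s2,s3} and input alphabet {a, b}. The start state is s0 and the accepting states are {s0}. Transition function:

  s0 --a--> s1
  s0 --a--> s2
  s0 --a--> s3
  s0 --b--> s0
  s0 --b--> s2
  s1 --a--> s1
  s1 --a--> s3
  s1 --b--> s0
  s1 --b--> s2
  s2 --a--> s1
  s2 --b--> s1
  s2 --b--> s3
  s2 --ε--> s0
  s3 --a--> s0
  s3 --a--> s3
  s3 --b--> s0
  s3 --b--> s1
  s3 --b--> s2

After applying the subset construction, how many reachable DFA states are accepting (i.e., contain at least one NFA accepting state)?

Start state of the DFA: {s0} (ε-closure of the NFA start).
{s0} --a--> {s0,s1,s2,s3}  [new]
{s0} --b--> {s0,s2}  [new]
{s0,s1,s2,s3} --a--> {s0,s1,s2,s3}  [seen]
{s0,s1,s2,s3} --b--> {s0,s1,s2,s3}  [seen]
{s0,s2} --a--> {s0,s1,s2,s3}  [seen]
{s0,s2} --b--> {s0,s1,s2,s3}  [seen]
Reachable DFA states: {s0}, {s0,s1,s2,s3}, {s0,s2}.
Accepting DFA states (contain an NFA accepting state): {s0}, {s0,s1,s2,s3}, {s0,s2}.

3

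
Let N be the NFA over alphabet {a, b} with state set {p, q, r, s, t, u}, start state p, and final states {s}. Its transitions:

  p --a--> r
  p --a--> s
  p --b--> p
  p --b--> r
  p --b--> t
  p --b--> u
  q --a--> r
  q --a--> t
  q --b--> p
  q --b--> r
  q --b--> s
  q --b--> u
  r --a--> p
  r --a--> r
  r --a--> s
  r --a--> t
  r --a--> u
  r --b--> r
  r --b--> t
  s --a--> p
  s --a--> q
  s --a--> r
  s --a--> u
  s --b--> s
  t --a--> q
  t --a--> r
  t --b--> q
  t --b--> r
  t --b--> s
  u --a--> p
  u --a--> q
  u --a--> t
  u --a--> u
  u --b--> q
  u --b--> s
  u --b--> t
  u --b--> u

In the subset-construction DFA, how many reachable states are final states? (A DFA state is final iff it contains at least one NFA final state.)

4

Start state of the DFA: {p}.
{p} --a--> {r, s}  [new]
{p} --b--> {p, r, t, u}  [new]
{r, s} --a--> {p, q, r, s, t, u}  [new]
{r, s} --b--> {r, s, t}  [new]
{p, r, t, u} --a--> {p, q, r, s, t, u}  [seen]
{p, r, t, u} --b--> {p, q, r, s, t, u}  [seen]
{p, q, r, s, t, u} --a--> {p, q, r, s, t, u}  [seen]
{p, q, r, s, t, u} --b--> {p, q, r, s, t, u}  [seen]
{r, s, t} --a--> {p, q, r, s, t, u}  [seen]
{r, s, t} --b--> {q, r, s, t}  [new]
{q, r, s, t} --a--> {p, q, r, s, t, u}  [seen]
{q, r, s, t} --b--> {p, q, r, s, t, u}  [seen]
Reachable DFA states: {p}, {r, s}, {p, r, t, u}, {p, q, r, s, t, u}, {r, s, t}, {q, r, s, t}.
Accepting DFA states (contain an NFA accepting state): {r, s}, {p, q, r, s, t, u}, {r, s, t}, {q, r, s, t}.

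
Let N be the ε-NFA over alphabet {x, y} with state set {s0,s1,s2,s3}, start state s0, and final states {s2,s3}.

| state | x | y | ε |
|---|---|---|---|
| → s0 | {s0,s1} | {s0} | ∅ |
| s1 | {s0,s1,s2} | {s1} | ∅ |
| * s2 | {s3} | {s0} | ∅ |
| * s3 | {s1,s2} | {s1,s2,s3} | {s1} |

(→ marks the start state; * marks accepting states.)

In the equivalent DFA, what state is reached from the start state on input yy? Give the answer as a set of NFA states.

Start: {s0}.
δ(s0,y) = {s0}.
Union: {s0}.
After y: {s0}.
δ(s0,y) = {s0}.
Union: {s0}.
After y: {s0}.

{s0}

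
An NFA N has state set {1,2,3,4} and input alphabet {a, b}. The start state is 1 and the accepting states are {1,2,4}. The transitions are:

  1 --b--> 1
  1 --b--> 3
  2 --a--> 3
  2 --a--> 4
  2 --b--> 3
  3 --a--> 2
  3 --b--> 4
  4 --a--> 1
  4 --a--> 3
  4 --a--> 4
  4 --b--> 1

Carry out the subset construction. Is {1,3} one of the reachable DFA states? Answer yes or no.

Start state of the DFA: {1}.
{1} --a--> ∅  [new]
{1} --b--> {1,3}  [new]
∅ --a--> ∅  [seen]
∅ --b--> ∅  [seen]
{1,3} --a--> {2}  [new]
{1,3} --b--> {1,3,4}  [new]
{2} --a--> {3,4}  [new]
{2} --b--> {3}  [new]
{1,3,4} --a--> {1,2,3,4}  [new]
{1,3,4} --b--> {1,3,4}  [seen]
{3,4} --a--> {1,2,3,4}  [seen]
{3,4} --b--> {1,4}  [new]
{3} --a--> {2}  [seen]
{3} --b--> {4}  [new]
{1,2,3,4} --a--> {1,2,3,4}  [seen]
{1,2,3,4} --b--> {1,3,4}  [seen]
{1,4} --a--> {1,3,4}  [seen]
{1,4} --b--> {1,3}  [seen]
{4} --a--> {1,3,4}  [seen]
{4} --b--> {1}  [seen]
Reachable DFA states: {1}, ∅, {1,3}, {2}, {1,3,4}, {3,4}, {3}, {1,2,3,4}, {1,4}, {4}.
{1,3} is among them.

yes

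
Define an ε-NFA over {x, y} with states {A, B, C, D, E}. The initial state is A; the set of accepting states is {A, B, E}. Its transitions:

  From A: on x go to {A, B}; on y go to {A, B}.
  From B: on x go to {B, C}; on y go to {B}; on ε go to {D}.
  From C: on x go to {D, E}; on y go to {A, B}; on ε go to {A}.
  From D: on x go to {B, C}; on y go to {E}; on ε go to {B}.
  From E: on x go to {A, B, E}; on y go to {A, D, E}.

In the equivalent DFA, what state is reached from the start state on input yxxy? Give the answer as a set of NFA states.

Start: {A}.
δ(A,y) = {A, B}.
Union: {A, B}.
ε-closure gives {A, B, D}.
After y: {A, B, D}.
δ(A,x) = {A, B}; δ(B,x) = {B, C}; δ(D,x) = {B, C}.
Union: {A, B, C}.
ε-closure gives {A, B, C, D}.
After x: {A, B, C, D}.
δ(A,x) = {A, B}; δ(B,x) = {B, C}; δ(C,x) = {D, E}; δ(D,x) = {B, C}.
Union: {A, B, C, D, E}.
After x: {A, B, C, D, E}.
δ(A,y) = {A, B}; δ(B,y) = {B}; δ(C,y) = {A, B}; δ(D,y) = {E}; δ(E,y) = {A, D, E}.
Union: {A, B, D, E}.
After y: {A, B, D, E}.

{A, B, D, E}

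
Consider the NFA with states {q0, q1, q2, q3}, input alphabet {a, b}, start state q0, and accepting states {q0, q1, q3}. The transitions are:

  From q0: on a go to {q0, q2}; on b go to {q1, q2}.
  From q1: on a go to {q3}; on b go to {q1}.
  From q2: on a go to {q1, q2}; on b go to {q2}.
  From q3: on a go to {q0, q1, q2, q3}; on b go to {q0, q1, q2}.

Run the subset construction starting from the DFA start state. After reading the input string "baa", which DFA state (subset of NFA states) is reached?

{q0, q1, q2, q3}

Start: {q0}.
δ(q0,b) = {q1, q2}.
Union: {q1, q2}.
After b: {q1, q2}.
δ(q1,a) = {q3}; δ(q2,a) = {q1, q2}.
Union: {q1, q2, q3}.
After a: {q1, q2, q3}.
δ(q1,a) = {q3}; δ(q2,a) = {q1, q2}; δ(q3,a) = {q0, q1, q2, q3}.
Union: {q0, q1, q2, q3}.
After a: {q0, q1, q2, q3}.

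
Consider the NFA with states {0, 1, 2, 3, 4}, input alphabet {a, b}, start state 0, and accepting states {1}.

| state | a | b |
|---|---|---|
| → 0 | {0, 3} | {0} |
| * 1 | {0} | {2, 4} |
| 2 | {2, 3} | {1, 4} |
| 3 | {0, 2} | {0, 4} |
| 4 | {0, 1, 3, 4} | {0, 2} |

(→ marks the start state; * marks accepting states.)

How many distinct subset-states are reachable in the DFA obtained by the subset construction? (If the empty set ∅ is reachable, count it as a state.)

Start state of the DFA: {0}.
{0} --a--> {0, 3}  [new]
{0} --b--> {0}  [seen]
{0, 3} --a--> {0, 2, 3}  [new]
{0, 3} --b--> {0, 4}  [new]
{0, 2, 3} --a--> {0, 2, 3}  [seen]
{0, 2, 3} --b--> {0, 1, 4}  [new]
{0, 4} --a--> {0, 1, 3, 4}  [new]
{0, 4} --b--> {0, 2}  [new]
{0, 1, 4} --a--> {0, 1, 3, 4}  [seen]
{0, 1, 4} --b--> {0, 2, 4}  [new]
{0, 1, 3, 4} --a--> {0, 1, 2, 3, 4}  [new]
{0, 1, 3, 4} --b--> {0, 2, 4}  [seen]
{0, 2} --a--> {0, 2, 3}  [seen]
{0, 2} --b--> {0, 1, 4}  [seen]
{0, 2, 4} --a--> {0, 1, 2, 3, 4}  [seen]
{0, 2, 4} --b--> {0, 1, 2, 4}  [new]
{0, 1, 2, 3, 4} --a--> {0, 1, 2, 3, 4}  [seen]
{0, 1, 2, 3, 4} --b--> {0, 1, 2, 4}  [seen]
{0, 1, 2, 4} --a--> {0, 1, 2, 3, 4}  [seen]
{0, 1, 2, 4} --b--> {0, 1, 2, 4}  [seen]
Reachable DFA states: {0}, {0, 3}, {0, 2, 3}, {0, 4}, {0, 1, 4}, {0, 1, 3, 4}, {0, 2}, {0, 2, 4}, {0, 1, 2, 3, 4}, {0, 1, 2, 4}.

10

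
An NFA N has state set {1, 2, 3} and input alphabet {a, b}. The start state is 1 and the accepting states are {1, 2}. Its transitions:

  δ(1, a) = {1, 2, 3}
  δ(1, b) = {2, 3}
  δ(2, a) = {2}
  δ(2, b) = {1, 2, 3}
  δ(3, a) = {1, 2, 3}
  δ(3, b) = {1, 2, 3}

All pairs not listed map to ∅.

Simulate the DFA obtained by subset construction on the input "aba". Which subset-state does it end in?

{1, 2, 3}

Start: {1}.
δ(1,a) = {1, 2, 3}.
Union: {1, 2, 3}.
After a: {1, 2, 3}.
δ(1,b) = {2, 3}; δ(2,b) = {1, 2, 3}; δ(3,b) = {1, 2, 3}.
Union: {1, 2, 3}.
After b: {1, 2, 3}.
δ(1,a) = {1, 2, 3}; δ(2,a) = {2}; δ(3,a) = {1, 2, 3}.
Union: {1, 2, 3}.
After a: {1, 2, 3}.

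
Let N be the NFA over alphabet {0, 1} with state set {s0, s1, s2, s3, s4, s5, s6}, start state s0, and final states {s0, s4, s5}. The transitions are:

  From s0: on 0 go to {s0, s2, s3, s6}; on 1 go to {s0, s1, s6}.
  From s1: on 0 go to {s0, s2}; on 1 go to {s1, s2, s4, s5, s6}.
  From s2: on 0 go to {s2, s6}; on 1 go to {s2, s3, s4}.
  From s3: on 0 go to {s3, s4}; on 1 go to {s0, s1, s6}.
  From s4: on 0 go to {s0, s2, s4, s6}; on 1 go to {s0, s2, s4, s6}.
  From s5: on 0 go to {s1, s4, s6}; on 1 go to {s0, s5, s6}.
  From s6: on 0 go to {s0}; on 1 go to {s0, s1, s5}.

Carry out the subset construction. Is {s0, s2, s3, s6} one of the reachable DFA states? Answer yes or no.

Start state of the DFA: {s0}.
{s0} --0--> {s0, s2, s3, s6}  [new]
{s0} --1--> {s0, s1, s6}  [new]
{s0, s2, s3, s6} --0--> {s0, s2, s3, s4, s6}  [new]
{s0, s2, s3, s6} --1--> {s0, s1, s2, s3, s4, s5, s6}  [new]
{s0, s1, s6} --0--> {s0, s2, s3, s6}  [seen]
{s0, s1, s6} --1--> {s0, s1, s2, s4, s5, s6}  [new]
{s0, s2, s3, s4, s6} --0--> {s0, s2, s3, s4, s6}  [seen]
{s0, s2, s3, s4, s6} --1--> {s0, s1, s2, s3, s4, s5, s6}  [seen]
{s0, s1, s2, s3, s4, s5, s6} --0--> {s0, s1, s2, s3, s4, s6}  [new]
{s0, s1, s2, s3, s4, s5, s6} --1--> {s0, s1, s2, s3, s4, s5, s6}  [seen]
{s0, s1, s2, s4, s5, s6} --0--> {s0, s1, s2, s3, s4, s6}  [seen]
{s0, s1, s2, s4, s5, s6} --1--> {s0, s1, s2, s3, s4, s5, s6}  [seen]
{s0, s1, s2, s3, s4, s6} --0--> {s0, s2, s3, s4, s6}  [seen]
{s0, s1, s2, s3, s4, s6} --1--> {s0, s1, s2, s3, s4, s5, s6}  [seen]
Reachable DFA states: {s0}, {s0, s2, s3, s6}, {s0, s1, s6}, {s0, s2, s3, s4, s6}, {s0, s1, s2, s3, s4, s5, s6}, {s0, s1, s2, s4, s5, s6}, {s0, s1, s2, s3, s4, s6}.
{s0, s2, s3, s6} is among them.

yes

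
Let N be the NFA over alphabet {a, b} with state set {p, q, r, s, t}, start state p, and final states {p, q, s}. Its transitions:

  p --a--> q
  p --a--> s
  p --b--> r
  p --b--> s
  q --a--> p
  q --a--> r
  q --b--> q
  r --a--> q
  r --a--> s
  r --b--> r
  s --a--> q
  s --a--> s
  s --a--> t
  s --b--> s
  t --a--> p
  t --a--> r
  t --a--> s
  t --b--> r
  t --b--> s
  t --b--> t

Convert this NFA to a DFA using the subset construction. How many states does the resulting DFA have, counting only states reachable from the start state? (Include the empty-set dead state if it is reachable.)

Start state of the DFA: {p}.
{p} --a--> {q, s}  [new]
{p} --b--> {r, s}  [new]
{q, s} --a--> {p, q, r, s, t}  [new]
{q, s} --b--> {q, s}  [seen]
{r, s} --a--> {q, s, t}  [new]
{r, s} --b--> {r, s}  [seen]
{p, q, r, s, t} --a--> {p, q, r, s, t}  [seen]
{p, q, r, s, t} --b--> {q, r, s, t}  [new]
{q, s, t} --a--> {p, q, r, s, t}  [seen]
{q, s, t} --b--> {q, r, s, t}  [seen]
{q, r, s, t} --a--> {p, q, r, s, t}  [seen]
{q, r, s, t} --b--> {q, r, s, t}  [seen]
Reachable DFA states: {p}, {q, s}, {r, s}, {p, q, r, s, t}, {q, s, t}, {q, r, s, t}.

6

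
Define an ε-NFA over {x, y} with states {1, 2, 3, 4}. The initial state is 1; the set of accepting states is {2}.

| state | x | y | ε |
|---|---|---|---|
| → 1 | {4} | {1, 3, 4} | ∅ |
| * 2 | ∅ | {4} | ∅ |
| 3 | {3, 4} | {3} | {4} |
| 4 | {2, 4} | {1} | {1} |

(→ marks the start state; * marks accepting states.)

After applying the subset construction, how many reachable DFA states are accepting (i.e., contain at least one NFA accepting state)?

2

Start state of the DFA: {1} (ε-closure of the NFA start).
{1} --x--> {1, 4}  [new]
{1} --y--> {1, 3, 4}  [new]
{1, 4} --x--> {1, 2, 4}  [new]
{1, 4} --y--> {1, 3, 4}  [seen]
{1, 3, 4} --x--> {1, 2, 3, 4}  [new]
{1, 3, 4} --y--> {1, 3, 4}  [seen]
{1, 2, 4} --x--> {1, 2, 4}  [seen]
{1, 2, 4} --y--> {1, 3, 4}  [seen]
{1, 2, 3, 4} --x--> {1, 2, 3, 4}  [seen]
{1, 2, 3, 4} --y--> {1, 3, 4}  [seen]
Reachable DFA states: {1}, {1, 4}, {1, 3, 4}, {1, 2, 4}, {1, 2, 3, 4}.
Accepting DFA states (contain an NFA accepting state): {1, 2, 4}, {1, 2, 3, 4}.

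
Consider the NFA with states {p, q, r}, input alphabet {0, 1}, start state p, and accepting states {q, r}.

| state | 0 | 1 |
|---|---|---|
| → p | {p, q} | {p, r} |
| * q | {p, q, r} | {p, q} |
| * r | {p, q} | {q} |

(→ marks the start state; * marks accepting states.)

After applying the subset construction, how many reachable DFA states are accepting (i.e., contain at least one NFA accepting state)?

3

Start state of the DFA: {p}.
{p} --0--> {p, q}  [new]
{p} --1--> {p, r}  [new]
{p, q} --0--> {p, q, r}  [new]
{p, q} --1--> {p, q, r}  [seen]
{p, r} --0--> {p, q}  [seen]
{p, r} --1--> {p, q, r}  [seen]
{p, q, r} --0--> {p, q, r}  [seen]
{p, q, r} --1--> {p, q, r}  [seen]
Reachable DFA states: {p}, {p, q}, {p, r}, {p, q, r}.
Accepting DFA states (contain an NFA accepting state): {p, q}, {p, r}, {p, q, r}.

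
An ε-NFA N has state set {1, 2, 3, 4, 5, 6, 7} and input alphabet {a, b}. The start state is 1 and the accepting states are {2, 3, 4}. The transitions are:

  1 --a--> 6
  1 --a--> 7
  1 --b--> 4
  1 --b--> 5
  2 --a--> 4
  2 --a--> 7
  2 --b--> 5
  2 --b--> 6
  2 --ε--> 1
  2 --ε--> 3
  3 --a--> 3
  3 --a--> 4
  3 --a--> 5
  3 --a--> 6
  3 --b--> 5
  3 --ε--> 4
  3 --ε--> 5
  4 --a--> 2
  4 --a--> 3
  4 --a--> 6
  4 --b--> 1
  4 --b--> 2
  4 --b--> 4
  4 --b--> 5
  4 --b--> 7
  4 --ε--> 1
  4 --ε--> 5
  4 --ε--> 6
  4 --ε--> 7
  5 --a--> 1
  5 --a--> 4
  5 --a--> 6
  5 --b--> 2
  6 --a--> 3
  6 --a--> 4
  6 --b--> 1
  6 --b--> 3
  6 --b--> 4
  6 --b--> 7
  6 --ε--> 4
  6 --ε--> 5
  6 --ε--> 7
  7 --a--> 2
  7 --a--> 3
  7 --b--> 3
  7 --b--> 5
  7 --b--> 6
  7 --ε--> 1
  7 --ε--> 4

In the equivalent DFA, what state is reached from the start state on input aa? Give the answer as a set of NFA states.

Start: {1}.
δ(1,a) = {6, 7}.
Union: {6, 7}.
ε-closure gives {1, 4, 5, 6, 7}.
After a: {1, 4, 5, 6, 7}.
δ(1,a) = {6, 7}; δ(4,a) = {2, 3, 6}; δ(5,a) = {1, 4, 6}; δ(6,a) = {3, 4}; δ(7,a) = {2, 3}.
Union: {1, 2, 3, 4, 6, 7}.
ε-closure gives {1, 2, 3, 4, 5, 6, 7}.
After a: {1, 2, 3, 4, 5, 6, 7}.

{1, 2, 3, 4, 5, 6, 7}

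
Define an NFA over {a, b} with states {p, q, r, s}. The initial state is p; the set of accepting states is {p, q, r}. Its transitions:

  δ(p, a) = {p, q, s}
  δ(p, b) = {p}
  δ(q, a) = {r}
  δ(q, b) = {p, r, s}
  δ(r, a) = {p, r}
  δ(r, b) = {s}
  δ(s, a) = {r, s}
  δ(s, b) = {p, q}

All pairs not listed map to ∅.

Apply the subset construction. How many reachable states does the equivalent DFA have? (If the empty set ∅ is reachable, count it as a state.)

3

Start state of the DFA: {p}.
{p} --a--> {p, q, s}  [new]
{p} --b--> {p}  [seen]
{p, q, s} --a--> {p, q, r, s}  [new]
{p, q, s} --b--> {p, q, r, s}  [seen]
{p, q, r, s} --a--> {p, q, r, s}  [seen]
{p, q, r, s} --b--> {p, q, r, s}  [seen]
Reachable DFA states: {p}, {p, q, s}, {p, q, r, s}.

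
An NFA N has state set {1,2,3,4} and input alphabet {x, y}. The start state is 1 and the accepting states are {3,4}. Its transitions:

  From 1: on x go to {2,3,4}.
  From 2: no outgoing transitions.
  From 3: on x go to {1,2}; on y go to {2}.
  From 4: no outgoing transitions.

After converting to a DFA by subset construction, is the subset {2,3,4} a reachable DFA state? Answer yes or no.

Start state of the DFA: {1}.
{1} --x--> {2,3,4}  [new]
{1} --y--> ∅  [new]
{2,3,4} --x--> {1,2}  [new]
{2,3,4} --y--> {2}  [new]
∅ --x--> ∅  [seen]
∅ --y--> ∅  [seen]
{1,2} --x--> {2,3,4}  [seen]
{1,2} --y--> ∅  [seen]
{2} --x--> ∅  [seen]
{2} --y--> ∅  [seen]
Reachable DFA states: {1}, {2,3,4}, ∅, {1,2}, {2}.
{2,3,4} is among them.

yes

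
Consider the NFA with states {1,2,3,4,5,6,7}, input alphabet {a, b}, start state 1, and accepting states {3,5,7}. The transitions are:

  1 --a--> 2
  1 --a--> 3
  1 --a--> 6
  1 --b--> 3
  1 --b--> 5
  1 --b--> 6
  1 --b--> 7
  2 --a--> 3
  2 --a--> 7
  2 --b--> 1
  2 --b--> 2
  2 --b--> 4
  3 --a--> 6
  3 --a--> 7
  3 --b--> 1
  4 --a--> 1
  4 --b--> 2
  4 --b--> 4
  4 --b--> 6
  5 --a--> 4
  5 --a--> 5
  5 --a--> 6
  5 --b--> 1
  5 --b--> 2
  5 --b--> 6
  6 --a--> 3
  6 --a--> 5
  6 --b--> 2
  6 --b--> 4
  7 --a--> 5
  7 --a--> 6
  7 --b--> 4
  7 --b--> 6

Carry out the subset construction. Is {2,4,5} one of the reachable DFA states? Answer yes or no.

no

Start state of the DFA: {1}.
{1} --a--> {2,3,6}  [new]
{1} --b--> {3,5,6,7}  [new]
{2,3,6} --a--> {3,5,6,7}  [seen]
{2,3,6} --b--> {1,2,4}  [new]
{3,5,6,7} --a--> {3,4,5,6,7}  [new]
{3,5,6,7} --b--> {1,2,4,6}  [new]
{1,2,4} --a--> {1,2,3,6,7}  [new]
{1,2,4} --b--> {1,2,3,4,5,6,7}  [new]
{3,4,5,6,7} --a--> {1,3,4,5,6,7}  [new]
{3,4,5,6,7} --b--> {1,2,4,6}  [seen]
{1,2,4,6} --a--> {1,2,3,5,6,7}  [new]
{1,2,4,6} --b--> {1,2,3,4,5,6,7}  [seen]
{1,2,3,6,7} --a--> {2,3,5,6,7}  [new]
{1,2,3,6,7} --b--> {1,2,3,4,5,6,7}  [seen]
{1,2,3,4,5,6,7} --a--> {1,2,3,4,5,6,7}  [seen]
{1,2,3,4,5,6,7} --b--> {1,2,3,4,5,6,7}  [seen]
{1,3,4,5,6,7} --a--> {1,2,3,4,5,6,7}  [seen]
{1,3,4,5,6,7} --b--> {1,2,3,4,5,6,7}  [seen]
{1,2,3,5,6,7} --a--> {2,3,4,5,6,7}  [new]
{1,2,3,5,6,7} --b--> {1,2,3,4,5,6,7}  [seen]
{2,3,5,6,7} --a--> {3,4,5,6,7}  [seen]
{2,3,5,6,7} --b--> {1,2,4,6}  [seen]
{2,3,4,5,6,7} --a--> {1,3,4,5,6,7}  [seen]
{2,3,4,5,6,7} --b--> {1,2,4,6}  [seen]
Reachable DFA states: {1}, {2,3,6}, {3,5,6,7}, {1,2,4}, {3,4,5,6,7}, {1,2,4,6}, {1,2,3,6,7}, {1,2,3,4,5,6,7}, {1,3,4,5,6,7}, {1,2,3,5,6,7}, {2,3,5,6,7}, {2,3,4,5,6,7}.
{2,4,5} is not among them.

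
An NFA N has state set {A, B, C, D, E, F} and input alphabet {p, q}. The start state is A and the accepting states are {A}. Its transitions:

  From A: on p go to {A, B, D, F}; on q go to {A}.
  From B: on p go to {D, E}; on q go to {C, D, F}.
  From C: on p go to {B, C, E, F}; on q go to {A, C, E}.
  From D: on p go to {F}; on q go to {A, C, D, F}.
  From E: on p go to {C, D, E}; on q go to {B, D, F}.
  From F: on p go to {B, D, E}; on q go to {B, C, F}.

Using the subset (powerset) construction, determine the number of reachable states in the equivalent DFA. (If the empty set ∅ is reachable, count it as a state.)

5

Start state of the DFA: {A}.
{A} --p--> {A, B, D, F}  [new]
{A} --q--> {A}  [seen]
{A, B, D, F} --p--> {A, B, D, E, F}  [new]
{A, B, D, F} --q--> {A, B, C, D, F}  [new]
{A, B, D, E, F} --p--> {A, B, C, D, E, F}  [new]
{A, B, D, E, F} --q--> {A, B, C, D, F}  [seen]
{A, B, C, D, F} --p--> {A, B, C, D, E, F}  [seen]
{A, B, C, D, F} --q--> {A, B, C, D, E, F}  [seen]
{A, B, C, D, E, F} --p--> {A, B, C, D, E, F}  [seen]
{A, B, C, D, E, F} --q--> {A, B, C, D, E, F}  [seen]
Reachable DFA states: {A}, {A, B, D, F}, {A, B, D, E, F}, {A, B, C, D, F}, {A, B, C, D, E, F}.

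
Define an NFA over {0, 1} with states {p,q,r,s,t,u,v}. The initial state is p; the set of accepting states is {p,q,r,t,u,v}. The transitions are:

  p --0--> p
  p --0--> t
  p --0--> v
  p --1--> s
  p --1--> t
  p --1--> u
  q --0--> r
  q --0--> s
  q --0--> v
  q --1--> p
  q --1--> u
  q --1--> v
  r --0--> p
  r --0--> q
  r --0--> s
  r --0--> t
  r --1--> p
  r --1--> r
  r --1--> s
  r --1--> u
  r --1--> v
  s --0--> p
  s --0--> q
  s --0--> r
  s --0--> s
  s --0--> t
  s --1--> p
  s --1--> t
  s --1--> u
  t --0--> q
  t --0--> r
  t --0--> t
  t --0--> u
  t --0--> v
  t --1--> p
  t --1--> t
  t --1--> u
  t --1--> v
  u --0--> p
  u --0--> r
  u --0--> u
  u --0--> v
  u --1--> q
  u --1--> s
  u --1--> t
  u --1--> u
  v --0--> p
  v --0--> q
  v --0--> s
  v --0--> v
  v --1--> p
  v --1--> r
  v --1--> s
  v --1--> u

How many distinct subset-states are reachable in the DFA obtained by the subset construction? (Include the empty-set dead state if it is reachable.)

Start state of the DFA: {p}.
{p} --0--> {p,t,v}  [new]
{p} --1--> {s,t,u}  [new]
{p,t,v} --0--> {p,q,r,s,t,u,v}  [new]
{p,t,v} --1--> {p,r,s,t,u,v}  [new]
{s,t,u} --0--> {p,q,r,s,t,u,v}  [seen]
{s,t,u} --1--> {p,q,s,t,u,v}  [new]
{p,q,r,s,t,u,v} --0--> {p,q,r,s,t,u,v}  [seen]
{p,q,r,s,t,u,v} --1--> {p,q,r,s,t,u,v}  [seen]
{p,r,s,t,u,v} --0--> {p,q,r,s,t,u,v}  [seen]
{p,r,s,t,u,v} --1--> {p,q,r,s,t,u,v}  [seen]
{p,q,s,t,u,v} --0--> {p,q,r,s,t,u,v}  [seen]
{p,q,s,t,u,v} --1--> {p,q,r,s,t,u,v}  [seen]
Reachable DFA states: {p}, {p,t,v}, {s,t,u}, {p,q,r,s,t,u,v}, {p,r,s,t,u,v}, {p,q,s,t,u,v}.

6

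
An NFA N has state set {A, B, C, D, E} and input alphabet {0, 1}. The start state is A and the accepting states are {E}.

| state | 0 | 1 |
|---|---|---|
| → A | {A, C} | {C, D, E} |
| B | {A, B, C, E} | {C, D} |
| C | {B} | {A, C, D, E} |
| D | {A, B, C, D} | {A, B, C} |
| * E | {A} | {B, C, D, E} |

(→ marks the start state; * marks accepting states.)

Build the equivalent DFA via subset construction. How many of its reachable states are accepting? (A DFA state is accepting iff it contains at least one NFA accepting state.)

Start state of the DFA: {A}.
{A} --0--> {A, C}  [new]
{A} --1--> {C, D, E}  [new]
{A, C} --0--> {A, B, C}  [new]
{A, C} --1--> {A, C, D, E}  [new]
{C, D, E} --0--> {A, B, C, D}  [new]
{C, D, E} --1--> {A, B, C, D, E}  [new]
{A, B, C} --0--> {A, B, C, E}  [new]
{A, B, C} --1--> {A, C, D, E}  [seen]
{A, C, D, E} --0--> {A, B, C, D}  [seen]
{A, C, D, E} --1--> {A, B, C, D, E}  [seen]
{A, B, C, D} --0--> {A, B, C, D, E}  [seen]
{A, B, C, D} --1--> {A, B, C, D, E}  [seen]
{A, B, C, D, E} --0--> {A, B, C, D, E}  [seen]
{A, B, C, D, E} --1--> {A, B, C, D, E}  [seen]
{A, B, C, E} --0--> {A, B, C, E}  [seen]
{A, B, C, E} --1--> {A, B, C, D, E}  [seen]
Reachable DFA states: {A}, {A, C}, {C, D, E}, {A, B, C}, {A, C, D, E}, {A, B, C, D}, {A, B, C, D, E}, {A, B, C, E}.
Accepting DFA states (contain an NFA accepting state): {C, D, E}, {A, C, D, E}, {A, B, C, D, E}, {A, B, C, E}.

4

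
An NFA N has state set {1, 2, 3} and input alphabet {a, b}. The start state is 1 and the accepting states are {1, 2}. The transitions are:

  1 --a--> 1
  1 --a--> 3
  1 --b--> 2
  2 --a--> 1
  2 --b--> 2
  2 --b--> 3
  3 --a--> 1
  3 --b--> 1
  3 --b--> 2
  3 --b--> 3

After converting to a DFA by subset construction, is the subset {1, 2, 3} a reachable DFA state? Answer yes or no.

yes

Start state of the DFA: {1}.
{1} --a--> {1, 3}  [new]
{1} --b--> {2}  [new]
{1, 3} --a--> {1, 3}  [seen]
{1, 3} --b--> {1, 2, 3}  [new]
{2} --a--> {1}  [seen]
{2} --b--> {2, 3}  [new]
{1, 2, 3} --a--> {1, 3}  [seen]
{1, 2, 3} --b--> {1, 2, 3}  [seen]
{2, 3} --a--> {1}  [seen]
{2, 3} --b--> {1, 2, 3}  [seen]
Reachable DFA states: {1}, {1, 3}, {2}, {1, 2, 3}, {2, 3}.
{1, 2, 3} is among them.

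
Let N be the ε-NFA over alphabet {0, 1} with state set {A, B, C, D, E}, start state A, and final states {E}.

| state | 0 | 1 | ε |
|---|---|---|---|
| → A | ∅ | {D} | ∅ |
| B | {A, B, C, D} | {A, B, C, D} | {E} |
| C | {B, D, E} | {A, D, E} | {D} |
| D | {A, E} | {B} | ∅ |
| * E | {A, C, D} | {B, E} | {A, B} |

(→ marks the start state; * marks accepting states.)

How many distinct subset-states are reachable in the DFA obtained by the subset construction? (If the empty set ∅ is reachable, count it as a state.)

5

Start state of the DFA: {A} (ε-closure of the NFA start).
{A} --0--> ∅  [new]
{A} --1--> {D}  [new]
∅ --0--> ∅  [seen]
∅ --1--> ∅  [seen]
{D} --0--> {A, B, E}  [new]
{D} --1--> {A, B, E}  [seen]
{A, B, E} --0--> {A, B, C, D, E}  [new]
{A, B, E} --1--> {A, B, C, D, E}  [seen]
{A, B, C, D, E} --0--> {A, B, C, D, E}  [seen]
{A, B, C, D, E} --1--> {A, B, C, D, E}  [seen]
Reachable DFA states: {A}, ∅, {D}, {A, B, E}, {A, B, C, D, E}.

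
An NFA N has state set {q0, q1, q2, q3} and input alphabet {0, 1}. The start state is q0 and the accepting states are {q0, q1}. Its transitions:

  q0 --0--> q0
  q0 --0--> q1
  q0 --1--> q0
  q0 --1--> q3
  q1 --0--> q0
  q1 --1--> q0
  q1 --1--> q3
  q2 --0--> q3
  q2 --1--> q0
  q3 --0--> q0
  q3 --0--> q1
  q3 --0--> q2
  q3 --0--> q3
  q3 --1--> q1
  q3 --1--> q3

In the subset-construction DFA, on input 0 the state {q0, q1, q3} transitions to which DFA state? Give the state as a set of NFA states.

{q0, q1, q2, q3}

δ(q0,0) = {q0, q1}; δ(q1,0) = {q0}; δ(q3,0) = {q0, q1, q2, q3}.
Union: {q0, q1, q2, q3}.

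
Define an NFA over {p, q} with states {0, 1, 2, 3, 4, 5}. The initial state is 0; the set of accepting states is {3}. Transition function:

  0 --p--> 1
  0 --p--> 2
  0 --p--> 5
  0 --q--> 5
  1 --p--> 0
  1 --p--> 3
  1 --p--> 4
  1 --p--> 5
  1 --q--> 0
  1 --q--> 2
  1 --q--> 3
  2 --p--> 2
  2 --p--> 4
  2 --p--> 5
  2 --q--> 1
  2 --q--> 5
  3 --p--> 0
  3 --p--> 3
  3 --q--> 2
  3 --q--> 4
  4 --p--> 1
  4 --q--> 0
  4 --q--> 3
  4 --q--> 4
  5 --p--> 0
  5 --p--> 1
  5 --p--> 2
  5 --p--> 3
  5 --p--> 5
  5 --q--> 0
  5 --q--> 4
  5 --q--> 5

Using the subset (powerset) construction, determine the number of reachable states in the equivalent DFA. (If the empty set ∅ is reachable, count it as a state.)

Start state of the DFA: {0}.
{0} --p--> {1, 2, 5}  [new]
{0} --q--> {5}  [new]
{1, 2, 5} --p--> {0, 1, 2, 3, 4, 5}  [new]
{1, 2, 5} --q--> {0, 1, 2, 3, 4, 5}  [seen]
{5} --p--> {0, 1, 2, 3, 5}  [new]
{5} --q--> {0, 4, 5}  [new]
{0, 1, 2, 3, 4, 5} --p--> {0, 1, 2, 3, 4, 5}  [seen]
{0, 1, 2, 3, 4, 5} --q--> {0, 1, 2, 3, 4, 5}  [seen]
{0, 1, 2, 3, 5} --p--> {0, 1, 2, 3, 4, 5}  [seen]
{0, 1, 2, 3, 5} --q--> {0, 1, 2, 3, 4, 5}  [seen]
{0, 4, 5} --p--> {0, 1, 2, 3, 5}  [seen]
{0, 4, 5} --q--> {0, 3, 4, 5}  [new]
{0, 3, 4, 5} --p--> {0, 1, 2, 3, 5}  [seen]
{0, 3, 4, 5} --q--> {0, 2, 3, 4, 5}  [new]
{0, 2, 3, 4, 5} --p--> {0, 1, 2, 3, 4, 5}  [seen]
{0, 2, 3, 4, 5} --q--> {0, 1, 2, 3, 4, 5}  [seen]
Reachable DFA states: {0}, {1, 2, 5}, {5}, {0, 1, 2, 3, 4, 5}, {0, 1, 2, 3, 5}, {0, 4, 5}, {0, 3, 4, 5}, {0, 2, 3, 4, 5}.

8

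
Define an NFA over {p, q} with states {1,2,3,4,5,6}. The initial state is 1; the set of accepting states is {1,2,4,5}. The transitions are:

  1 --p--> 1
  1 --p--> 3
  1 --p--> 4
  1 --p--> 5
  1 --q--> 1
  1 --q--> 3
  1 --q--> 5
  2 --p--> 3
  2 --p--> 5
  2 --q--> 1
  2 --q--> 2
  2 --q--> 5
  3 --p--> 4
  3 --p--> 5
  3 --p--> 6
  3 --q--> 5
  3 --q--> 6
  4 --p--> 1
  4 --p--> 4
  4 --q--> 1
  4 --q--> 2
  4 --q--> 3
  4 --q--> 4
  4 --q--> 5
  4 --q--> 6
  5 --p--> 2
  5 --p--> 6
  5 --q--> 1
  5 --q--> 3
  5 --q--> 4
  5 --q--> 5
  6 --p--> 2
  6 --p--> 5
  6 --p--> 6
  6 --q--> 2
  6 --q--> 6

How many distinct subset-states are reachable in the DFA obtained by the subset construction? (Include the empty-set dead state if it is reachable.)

5

Start state of the DFA: {1}.
{1} --p--> {1,3,4,5}  [new]
{1} --q--> {1,3,5}  [new]
{1,3,4,5} --p--> {1,2,3,4,5,6}  [new]
{1,3,4,5} --q--> {1,2,3,4,5,6}  [seen]
{1,3,5} --p--> {1,2,3,4,5,6}  [seen]
{1,3,5} --q--> {1,3,4,5,6}  [new]
{1,2,3,4,5,6} --p--> {1,2,3,4,5,6}  [seen]
{1,2,3,4,5,6} --q--> {1,2,3,4,5,6}  [seen]
{1,3,4,5,6} --p--> {1,2,3,4,5,6}  [seen]
{1,3,4,5,6} --q--> {1,2,3,4,5,6}  [seen]
Reachable DFA states: {1}, {1,3,4,5}, {1,3,5}, {1,2,3,4,5,6}, {1,3,4,5,6}.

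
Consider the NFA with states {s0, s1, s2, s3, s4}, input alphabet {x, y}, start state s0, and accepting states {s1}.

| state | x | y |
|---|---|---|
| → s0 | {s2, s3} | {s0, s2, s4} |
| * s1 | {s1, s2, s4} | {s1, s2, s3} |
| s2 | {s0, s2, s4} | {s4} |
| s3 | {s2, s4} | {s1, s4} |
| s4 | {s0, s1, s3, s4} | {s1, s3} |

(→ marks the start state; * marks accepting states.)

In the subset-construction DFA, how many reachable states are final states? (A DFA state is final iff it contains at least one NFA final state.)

5

Start state of the DFA: {s0}.
{s0} --x--> {s2, s3}  [new]
{s0} --y--> {s0, s2, s4}  [new]
{s2, s3} --x--> {s0, s2, s4}  [seen]
{s2, s3} --y--> {s1, s4}  [new]
{s0, s2, s4} --x--> {s0, s1, s2, s3, s4}  [new]
{s0, s2, s4} --y--> {s0, s1, s2, s3, s4}  [seen]
{s1, s4} --x--> {s0, s1, s2, s3, s4}  [seen]
{s1, s4} --y--> {s1, s2, s3}  [new]
{s0, s1, s2, s3, s4} --x--> {s0, s1, s2, s3, s4}  [seen]
{s0, s1, s2, s3, s4} --y--> {s0, s1, s2, s3, s4}  [seen]
{s1, s2, s3} --x--> {s0, s1, s2, s4}  [new]
{s1, s2, s3} --y--> {s1, s2, s3, s4}  [new]
{s0, s1, s2, s4} --x--> {s0, s1, s2, s3, s4}  [seen]
{s0, s1, s2, s4} --y--> {s0, s1, s2, s3, s4}  [seen]
{s1, s2, s3, s4} --x--> {s0, s1, s2, s3, s4}  [seen]
{s1, s2, s3, s4} --y--> {s1, s2, s3, s4}  [seen]
Reachable DFA states: {s0}, {s2, s3}, {s0, s2, s4}, {s1, s4}, {s0, s1, s2, s3, s4}, {s1, s2, s3}, {s0, s1, s2, s4}, {s1, s2, s3, s4}.
Accepting DFA states (contain an NFA accepting state): {s1, s4}, {s0, s1, s2, s3, s4}, {s1, s2, s3}, {s0, s1, s2, s4}, {s1, s2, s3, s4}.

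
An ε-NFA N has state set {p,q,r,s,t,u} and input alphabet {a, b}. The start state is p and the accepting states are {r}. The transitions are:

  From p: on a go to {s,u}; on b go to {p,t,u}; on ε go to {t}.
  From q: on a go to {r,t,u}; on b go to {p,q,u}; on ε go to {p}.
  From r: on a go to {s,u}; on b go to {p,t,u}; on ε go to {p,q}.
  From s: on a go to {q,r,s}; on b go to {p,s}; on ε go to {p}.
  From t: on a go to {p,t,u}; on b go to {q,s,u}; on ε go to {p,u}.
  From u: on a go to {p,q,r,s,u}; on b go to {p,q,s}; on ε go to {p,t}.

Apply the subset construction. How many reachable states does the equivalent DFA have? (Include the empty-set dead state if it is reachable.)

Start state of the DFA: {p,t,u} (ε-closure of the NFA start).
{p,t,u} --a--> {p,q,r,s,t,u}  [new]
{p,t,u} --b--> {p,q,s,t,u}  [new]
{p,q,r,s,t,u} --a--> {p,q,r,s,t,u}  [seen]
{p,q,r,s,t,u} --b--> {p,q,s,t,u}  [seen]
{p,q,s,t,u} --a--> {p,q,r,s,t,u}  [seen]
{p,q,s,t,u} --b--> {p,q,s,t,u}  [seen]
Reachable DFA states: {p,t,u}, {p,q,r,s,t,u}, {p,q,s,t,u}.

3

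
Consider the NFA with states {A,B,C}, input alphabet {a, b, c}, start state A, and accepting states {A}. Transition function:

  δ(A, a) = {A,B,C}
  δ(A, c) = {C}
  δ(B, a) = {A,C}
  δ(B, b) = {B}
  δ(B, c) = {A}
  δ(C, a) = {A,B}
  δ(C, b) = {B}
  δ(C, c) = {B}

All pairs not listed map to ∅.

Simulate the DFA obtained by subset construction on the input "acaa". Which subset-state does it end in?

Start: {A}.
δ(A,a) = {A,B,C}.
Union: {A,B,C}.
After a: {A,B,C}.
δ(A,c) = {C}; δ(B,c) = {A}; δ(C,c) = {B}.
Union: {A,B,C}.
After c: {A,B,C}.
δ(A,a) = {A,B,C}; δ(B,a) = {A,C}; δ(C,a) = {A,B}.
Union: {A,B,C}.
After a: {A,B,C}.
δ(A,a) = {A,B,C}; δ(B,a) = {A,C}; δ(C,a) = {A,B}.
Union: {A,B,C}.
After a: {A,B,C}.

{A,B,C}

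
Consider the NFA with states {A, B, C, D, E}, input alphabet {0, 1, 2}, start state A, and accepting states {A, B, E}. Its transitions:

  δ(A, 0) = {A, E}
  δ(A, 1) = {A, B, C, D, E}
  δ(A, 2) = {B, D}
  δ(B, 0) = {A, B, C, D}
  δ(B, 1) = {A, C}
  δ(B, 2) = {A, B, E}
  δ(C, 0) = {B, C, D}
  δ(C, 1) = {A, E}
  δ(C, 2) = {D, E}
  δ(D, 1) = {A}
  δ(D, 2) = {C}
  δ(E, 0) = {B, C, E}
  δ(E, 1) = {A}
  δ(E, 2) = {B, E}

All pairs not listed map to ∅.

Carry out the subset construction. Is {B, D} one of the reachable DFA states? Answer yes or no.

yes

Start state of the DFA: {A}.
{A} --0--> {A, E}  [new]
{A} --1--> {A, B, C, D, E}  [new]
{A} --2--> {B, D}  [new]
{A, E} --0--> {A, B, C, E}  [new]
{A, E} --1--> {A, B, C, D, E}  [seen]
{A, E} --2--> {B, D, E}  [new]
{A, B, C, D, E} --0--> {A, B, C, D, E}  [seen]
{A, B, C, D, E} --1--> {A, B, C, D, E}  [seen]
{A, B, C, D, E} --2--> {A, B, C, D, E}  [seen]
{B, D} --0--> {A, B, C, D}  [new]
{B, D} --1--> {A, C}  [new]
{B, D} --2--> {A, B, C, E}  [seen]
{A, B, C, E} --0--> {A, B, C, D, E}  [seen]
{A, B, C, E} --1--> {A, B, C, D, E}  [seen]
{A, B, C, E} --2--> {A, B, D, E}  [new]
{B, D, E} --0--> {A, B, C, D, E}  [seen]
{B, D, E} --1--> {A, C}  [seen]
{B, D, E} --2--> {A, B, C, E}  [seen]
{A, B, C, D} --0--> {A, B, C, D, E}  [seen]
{A, B, C, D} --1--> {A, B, C, D, E}  [seen]
{A, B, C, D} --2--> {A, B, C, D, E}  [seen]
{A, C} --0--> {A, B, C, D, E}  [seen]
{A, C} --1--> {A, B, C, D, E}  [seen]
{A, C} --2--> {B, D, E}  [seen]
{A, B, D, E} --0--> {A, B, C, D, E}  [seen]
{A, B, D, E} --1--> {A, B, C, D, E}  [seen]
{A, B, D, E} --2--> {A, B, C, D, E}  [seen]
Reachable DFA states: {A}, {A, E}, {A, B, C, D, E}, {B, D}, {A, B, C, E}, {B, D, E}, {A, B, C, D}, {A, C}, {A, B, D, E}.
{B, D} is among them.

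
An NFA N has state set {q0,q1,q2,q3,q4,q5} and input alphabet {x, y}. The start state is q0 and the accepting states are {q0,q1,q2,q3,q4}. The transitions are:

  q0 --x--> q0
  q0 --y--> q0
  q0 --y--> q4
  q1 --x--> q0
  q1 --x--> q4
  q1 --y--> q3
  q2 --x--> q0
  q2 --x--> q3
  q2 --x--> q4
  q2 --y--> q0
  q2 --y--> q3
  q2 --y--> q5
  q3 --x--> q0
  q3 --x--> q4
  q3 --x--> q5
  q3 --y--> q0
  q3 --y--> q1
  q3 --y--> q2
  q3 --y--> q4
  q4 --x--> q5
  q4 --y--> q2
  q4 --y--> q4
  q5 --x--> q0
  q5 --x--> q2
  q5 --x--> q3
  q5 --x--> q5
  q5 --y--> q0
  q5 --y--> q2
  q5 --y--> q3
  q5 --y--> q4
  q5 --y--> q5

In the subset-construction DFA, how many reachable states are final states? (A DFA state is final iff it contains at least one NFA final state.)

8

Start state of the DFA: {q0}.
{q0} --x--> {q0}  [seen]
{q0} --y--> {q0,q4}  [new]
{q0,q4} --x--> {q0,q5}  [new]
{q0,q4} --y--> {q0,q2,q4}  [new]
{q0,q5} --x--> {q0,q2,q3,q5}  [new]
{q0,q5} --y--> {q0,q2,q3,q4,q5}  [new]
{q0,q2,q4} --x--> {q0,q3,q4,q5}  [new]
{q0,q2,q4} --y--> {q0,q2,q3,q4,q5}  [seen]
{q0,q2,q3,q5} --x--> {q0,q2,q3,q4,q5}  [seen]
{q0,q2,q3,q5} --y--> {q0,q1,q2,q3,q4,q5}  [new]
{q0,q2,q3,q4,q5} --x--> {q0,q2,q3,q4,q5}  [seen]
{q0,q2,q3,q4,q5} --y--> {q0,q1,q2,q3,q4,q5}  [seen]
{q0,q3,q4,q5} --x--> {q0,q2,q3,q4,q5}  [seen]
{q0,q3,q4,q5} --y--> {q0,q1,q2,q3,q4,q5}  [seen]
{q0,q1,q2,q3,q4,q5} --x--> {q0,q2,q3,q4,q5}  [seen]
{q0,q1,q2,q3,q4,q5} --y--> {q0,q1,q2,q3,q4,q5}  [seen]
Reachable DFA states: {q0}, {q0,q4}, {q0,q5}, {q0,q2,q4}, {q0,q2,q3,q5}, {q0,q2,q3,q4,q5}, {q0,q3,q4,q5}, {q0,q1,q2,q3,q4,q5}.
Accepting DFA states (contain an NFA accepting state): {q0}, {q0,q4}, {q0,q5}, {q0,q2,q4}, {q0,q2,q3,q5}, {q0,q2,q3,q4,q5}, {q0,q3,q4,q5}, {q0,q1,q2,q3,q4,q5}.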